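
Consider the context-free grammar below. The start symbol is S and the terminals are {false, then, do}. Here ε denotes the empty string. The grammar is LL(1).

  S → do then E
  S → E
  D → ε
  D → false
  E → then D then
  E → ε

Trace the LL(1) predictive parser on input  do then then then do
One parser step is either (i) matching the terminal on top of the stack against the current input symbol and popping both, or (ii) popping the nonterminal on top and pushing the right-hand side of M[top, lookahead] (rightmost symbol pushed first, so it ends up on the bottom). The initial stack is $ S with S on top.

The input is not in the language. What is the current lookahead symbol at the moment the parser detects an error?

step 1: stack=$ S  input=do then then then do $  — expand S → do then E
step 2: stack=$ E then do  input=do then then then do $  — match do
step 3: stack=$ E then  input=then then then do $  — match then
step 4: stack=$ E  input=then then do $  — expand E → then D then
step 5: stack=$ then D then  input=then then do $  — match then
step 6: stack=$ then D  input=then do $  — expand D → ε
step 7: stack=$ then  input=then do $  — match then
step 8: stack=$  input=do $  — error: stack empty but input remains

do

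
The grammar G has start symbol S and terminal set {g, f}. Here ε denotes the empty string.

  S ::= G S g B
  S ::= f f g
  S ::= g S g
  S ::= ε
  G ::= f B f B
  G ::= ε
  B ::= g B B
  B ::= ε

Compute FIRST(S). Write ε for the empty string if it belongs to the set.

FIRST(G): from G::=f B f B we get {f}; from G::=ε we get {ε}. So FIRST(G) = {ε, f}.
FIRST(B): from B::=g B B we get {g}; from B::=ε we get {ε}. So FIRST(B) = {ε, g}.
FIRST(S): from S::=G S g B we get {f, g}; from S::=f f g we get {f}; from S::=g S g we get {g}; from S::=ε we get {ε}. So FIRST(S) = {ε, f, g}.

{ε, f, g}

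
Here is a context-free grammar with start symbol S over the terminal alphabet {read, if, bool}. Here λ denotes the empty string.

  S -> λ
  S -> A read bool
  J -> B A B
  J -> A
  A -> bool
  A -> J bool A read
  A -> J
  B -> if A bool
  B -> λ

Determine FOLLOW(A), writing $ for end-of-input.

FIRST(B): from B->if A bool we get {if}; from B->λ we get {λ}. So FIRST(B) = {λ, if}.
FIRST(S): from S->λ we get {λ}; from S->A read bool we get {bool, if}. So FIRST(S) = {λ, bool, if}.
FIRST(J): from J->B A B we get {bool, if}; from J->A we get {bool, if}. So FIRST(J) = {bool, if}.
FIRST(A): from A->bool we get {bool}; from A->J bool A read we get {bool, if}; from A->J we get {bool, if}. So FIRST(A) = {bool, if}.
FOLLOW(S) includes $ since S is the start symbol.
FOLLOW(S): S appears on no right-hand side. Thus FOLLOW(S) = {$}.
FOLLOW(J): in A->J bool A read, J is followed by bool A read with FIRST {bool}; in A->J, the suffix after J is empty, so FOLLOW(J) ⊇ FOLLOW(A) = {bool, if, read}. Thus FOLLOW(J) = {bool, if, read}.
FOLLOW(A): in S->A read bool, A is followed by read bool with FIRST {read}; in J->B A B, A is followed by B with FIRST {λ, if}; in J->B A B, the suffix after A is nullable, so FOLLOW(A) ⊇ FOLLOW(J) = {bool, if, read}; in J->A, the suffix after A is empty, so FOLLOW(A) ⊇ FOLLOW(J) = {bool, if, read}; in A->J bool A read, A is followed by read with FIRST {read}; in B->if A bool, A is followed by bool with FIRST {bool}. Thus FOLLOW(A) = {bool, if, read}.
FOLLOW(B): in J->B A B (occurrence 1), B is followed by A B with FIRST {bool, if}; in J->B A B (occurrence 2), the suffix after B is empty, so FOLLOW(B) ⊇ FOLLOW(J) = {bool, if, read}. Thus FOLLOW(B) = {bool, if, read}.

{bool, if, read}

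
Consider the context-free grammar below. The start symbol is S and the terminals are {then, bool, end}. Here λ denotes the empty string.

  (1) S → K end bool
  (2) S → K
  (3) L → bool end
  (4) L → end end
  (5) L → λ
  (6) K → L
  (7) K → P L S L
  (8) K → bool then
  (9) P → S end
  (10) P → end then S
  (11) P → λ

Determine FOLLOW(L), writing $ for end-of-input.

FIRST(L) = {λ, bool, end}
FIRST(S) = {λ, bool, end}  (via K end bool, K)
FIRST(P) = {λ, bool, end}  (via S end)
FIRST(K) = {λ, bool, end}  (via L, P L S L)
FOLLOW(S) includes $ since S is the start symbol.
FOLLOW(S): in K→P L S L, S is followed by L with FIRST {λ, bool, end}; in K→P L S L, the suffix after S is nullable, so FOLLOW(S) ⊇ FOLLOW(K) = {$, bool, end}; in P→S end, S is followed by end with FIRST {end}; in P→end then S, the suffix after S is empty, so FOLLOW(S) ⊇ FOLLOW(P) = {$, bool, end}. Thus FOLLOW(S) = {$, bool, end}.
FOLLOW(K): in S→K end bool, K is followed by end bool with FIRST {end}; in S→K, the suffix after K is empty, so FOLLOW(K) ⊇ FOLLOW(S) = {$, bool, end}. Thus FOLLOW(K) = {$, bool, end}.
FOLLOW(L): in K→L, the suffix after L is empty, so FOLLOW(L) ⊇ FOLLOW(K) = {$, bool, end}; in K→P L S L (occurrence 1), L is followed by S L with FIRST {λ, bool, end}; in K→P L S L (occurrence 1), the suffix after L is nullable, so FOLLOW(L) ⊇ FOLLOW(K) = {$, bool, end}; in K→P L S L (occurrence 2), the suffix after L is empty, so FOLLOW(L) ⊇ FOLLOW(K) = {$, bool, end}. Thus FOLLOW(L) = {$, bool, end}.
FOLLOW(P): in K→P L S L, P is followed by L S L with FIRST {λ, bool, end}; in K→P L S L, the suffix after P is nullable, so FOLLOW(P) ⊇ FOLLOW(K) = {$, bool, end}. Thus FOLLOW(P) = {$, bool, end}.

{$, bool, end}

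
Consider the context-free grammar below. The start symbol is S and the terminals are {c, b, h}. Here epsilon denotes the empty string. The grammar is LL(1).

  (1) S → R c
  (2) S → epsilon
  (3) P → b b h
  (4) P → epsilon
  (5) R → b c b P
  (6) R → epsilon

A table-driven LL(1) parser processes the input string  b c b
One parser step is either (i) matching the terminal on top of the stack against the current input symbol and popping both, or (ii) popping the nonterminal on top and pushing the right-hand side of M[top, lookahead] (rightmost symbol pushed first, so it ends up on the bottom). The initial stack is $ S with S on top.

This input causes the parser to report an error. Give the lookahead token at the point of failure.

$

step 1: stack=$ S  input=b c b $  — expand S → R c
step 2: stack=$ c R  input=b c b $  — expand R → b c b P
step 3: stack=$ c P b c b  input=b c b $  — match b
step 4: stack=$ c P b c  input=c b $  — match c
step 5: stack=$ c P b  input=b $  — match b
step 6: stack=$ c P  input=$  — error: M[P, $] is empty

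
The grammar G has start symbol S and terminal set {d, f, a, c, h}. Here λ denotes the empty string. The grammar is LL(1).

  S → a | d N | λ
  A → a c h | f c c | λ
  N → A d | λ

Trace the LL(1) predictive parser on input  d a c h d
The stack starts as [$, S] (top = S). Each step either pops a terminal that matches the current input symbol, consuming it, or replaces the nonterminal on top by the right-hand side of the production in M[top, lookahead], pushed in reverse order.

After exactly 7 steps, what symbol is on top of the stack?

d

     Stack      Input        Action
  1  $ S        d a c h d $  expand S → d N
  2  $ N d      d a c h d $  match d
  3  $ N        a c h d $    expand N → A d
  4  $ d A      a c h d $    expand A → a c h
  5  $ d h c a  a c h d $    match a
  6  $ d h c    c h d $      match c
  7  $ d h      h d $        match h
Stack after step 7: $ d (top = d).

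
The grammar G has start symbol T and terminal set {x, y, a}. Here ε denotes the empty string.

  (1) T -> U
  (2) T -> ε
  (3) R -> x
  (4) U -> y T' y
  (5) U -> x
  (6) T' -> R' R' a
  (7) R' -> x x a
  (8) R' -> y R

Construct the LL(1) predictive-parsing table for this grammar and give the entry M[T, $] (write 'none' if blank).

T -> ε

FIRST(R): from R->x we get {x}. So FIRST(R) = {x}.
FIRST(U): from U->y T' y we get {y}; from U->x we get {x}. So FIRST(U) = {x, y}.
FIRST(R'): from R'->x x a we get {x}; from R'->y R we get {y}. So FIRST(R') = {x, y}.
FIRST(T): from T->U we get {x, y}; from T->ε we get {ε}. So FIRST(T) = {ε, x, y}.
FIRST(T'): from T'->R' R' a we get {x, y}. So FIRST(T') = {x, y}.
FOLLOW(T) includes $ since T is the start symbol.
FOLLOW(T): T appears on no right-hand side. Thus FOLLOW(T) = {$}.
For T -> U: FIRST(U) = {x, y}, so it goes in M[T, t] for t ∈ {x, y}.
For T -> ε: FIRST(ε) = {ε}, so it goes in M[T, t] for t ∈ {}; since ε ∈ FIRST, also for every t ∈ FOLLOW(T) = {$}.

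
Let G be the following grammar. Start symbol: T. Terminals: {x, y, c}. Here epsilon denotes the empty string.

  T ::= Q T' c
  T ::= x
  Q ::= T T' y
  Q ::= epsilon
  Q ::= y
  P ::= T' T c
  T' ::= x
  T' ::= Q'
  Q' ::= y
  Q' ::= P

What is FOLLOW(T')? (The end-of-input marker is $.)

FIRST(T): from T::=Q T' c we get {x, y}; from T::=x we get {x}. So FIRST(T) = {x, y}.
FIRST(Q): from Q::=T T' y we get {x, y}; from Q::=epsilon we get {epsilon}; from Q::=y we get {y}. So FIRST(Q) = {epsilon, x, y}.
FIRST(P): from P::=T' T c we get {x, y}. So FIRST(P) = {x, y}.
FIRST(Q'): from Q'::=y we get {y}; from Q'::=P we get {x, y}. So FIRST(Q') = {x, y}.
FIRST(T'): from T'::=x we get {x}; from T'::=Q' we get {x, y}. So FIRST(T') = {x, y}.
FOLLOW(T) includes $ since T is the start symbol.
FOLLOW(T): in Q::=T T' y, T is followed by T' y with FIRST {x, y}; in P::=T' T c, T is followed by c with FIRST {c}. Thus FOLLOW(T) = {$, c, x, y}.
FOLLOW(Q): in T::=Q T' c, Q is followed by T' c with FIRST {x, y}. Thus FOLLOW(Q) = {x, y}.
FOLLOW(T'): in T::=Q T' c, T' is followed by c with FIRST {c}; in Q::=T T' y, T' is followed by y with FIRST {y}; in P::=T' T c, T' is followed by T c with FIRST {x, y}. Thus FOLLOW(T') = {c, x, y}.
FOLLOW(Q'): in T'::=Q', the suffix after Q' is empty, so FOLLOW(Q') ⊇ FOLLOW(T') = {c, x, y}. Thus FOLLOW(Q') = {c, x, y}.
FOLLOW(P): in Q'::=P, the suffix after P is empty, so FOLLOW(P) ⊇ FOLLOW(Q') = {c, x, y}. Thus FOLLOW(P) = {c, x, y}.

{c, x, y}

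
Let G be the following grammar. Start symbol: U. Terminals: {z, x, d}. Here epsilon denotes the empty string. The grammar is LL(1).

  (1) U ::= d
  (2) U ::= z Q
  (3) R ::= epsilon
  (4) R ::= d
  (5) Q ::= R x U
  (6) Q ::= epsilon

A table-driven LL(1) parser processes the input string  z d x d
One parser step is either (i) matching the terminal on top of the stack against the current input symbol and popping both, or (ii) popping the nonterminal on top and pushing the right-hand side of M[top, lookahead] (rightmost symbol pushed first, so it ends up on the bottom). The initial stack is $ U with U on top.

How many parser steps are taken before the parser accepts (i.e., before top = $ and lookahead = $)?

     Stack    Input      Action
  1  $ U      z d x d $  expand U ::= z Q
  2  $ Q z    z d x d $  match z
  3  $ Q      d x d $    expand Q ::= R x U
  4  $ U x R  d x d $    expand R ::= d
  5  $ U x d  d x d $    match d
  6  $ U x    x d $      match x
  7  $ U      d $        expand U ::= d
  8  $ d      d $        match d
Accept reached after 8 steps.

8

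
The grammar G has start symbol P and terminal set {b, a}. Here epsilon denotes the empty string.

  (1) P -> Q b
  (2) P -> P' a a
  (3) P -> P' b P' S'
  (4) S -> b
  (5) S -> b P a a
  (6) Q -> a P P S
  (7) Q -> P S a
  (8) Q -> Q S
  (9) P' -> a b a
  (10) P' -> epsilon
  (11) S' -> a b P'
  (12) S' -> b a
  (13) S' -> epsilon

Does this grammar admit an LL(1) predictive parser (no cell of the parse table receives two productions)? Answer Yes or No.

FIRST(P) = {a, b}
FIRST(S) = {b}
FIRST(Q) = {a, b}
FIRST(P') = {epsilon, a}
FIRST(S') = {epsilon, a, b}
FOLLOW(P) = {$, a, b}
FOLLOW(S) = {a, b}
FOLLOW(Q) = {b}
FOLLOW(P') = {$, a, b}
FOLLOW(S') = {$, a, b}
Cell M[P, a] receives both P -> Q b and P -> P' a a and P -> P' b P' S' — the grammar is not LL(1).

No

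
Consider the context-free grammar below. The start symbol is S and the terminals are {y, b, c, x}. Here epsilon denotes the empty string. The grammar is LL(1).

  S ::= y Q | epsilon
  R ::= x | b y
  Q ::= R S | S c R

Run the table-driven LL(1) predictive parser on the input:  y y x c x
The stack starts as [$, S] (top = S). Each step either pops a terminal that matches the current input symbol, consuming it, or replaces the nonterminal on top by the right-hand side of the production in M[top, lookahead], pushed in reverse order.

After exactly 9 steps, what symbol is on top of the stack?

c

     Stack      Input        Action
  1  $ S        y y x c x $  expand S ::= y Q
  2  $ Q y      y y x c x $  match y
  3  $ Q        y x c x $    expand Q ::= S c R
  4  $ R c S    y x c x $    expand S ::= y Q
  5  $ R c Q y  y x c x $    match y
  6  $ R c Q    x c x $      expand Q ::= R S
  7  $ R c S R  x c x $      expand R ::= x
  8  $ R c S x  x c x $      match x
  9  $ R c S    c x $        expand S ::= epsilon
Stack after step 9: $ R c (top = c).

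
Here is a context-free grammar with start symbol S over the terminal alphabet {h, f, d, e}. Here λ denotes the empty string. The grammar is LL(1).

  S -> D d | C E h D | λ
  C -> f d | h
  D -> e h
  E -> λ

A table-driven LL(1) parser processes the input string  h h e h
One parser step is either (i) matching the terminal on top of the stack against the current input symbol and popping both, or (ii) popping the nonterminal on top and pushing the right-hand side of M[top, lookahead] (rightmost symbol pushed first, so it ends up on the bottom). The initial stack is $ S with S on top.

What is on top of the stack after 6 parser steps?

step 1: stack=$ S  input=h h e h $  — expand S -> C E h D
step 2: stack=$ D h E C  input=h h e h $  — expand C -> h
step 3: stack=$ D h E h  input=h h e h $  — match h
step 4: stack=$ D h E  input=h e h $  — expand E -> λ
step 5: stack=$ D h  input=h e h $  — match h
step 6: stack=$ D  input=e h $  — expand D -> e h
Stack after step 6: $ h e (top = e).

e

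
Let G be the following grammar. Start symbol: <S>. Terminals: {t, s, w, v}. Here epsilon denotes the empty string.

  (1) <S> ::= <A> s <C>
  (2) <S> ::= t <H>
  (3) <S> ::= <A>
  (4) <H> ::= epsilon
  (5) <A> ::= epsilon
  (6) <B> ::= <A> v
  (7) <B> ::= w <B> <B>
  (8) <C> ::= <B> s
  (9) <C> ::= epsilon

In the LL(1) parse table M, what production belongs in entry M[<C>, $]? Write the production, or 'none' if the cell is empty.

FIRST(<H>): from <H>::=epsilon we get {epsilon}. So FIRST(<H>) = {epsilon}.
FIRST(<A>): from <A>::=epsilon we get {epsilon}. So FIRST(<A>) = {epsilon}.
FIRST(<S>): from <S>::=<A> s <C> we get {s}; from <S>::=t <H> we get {t}; from <S>::=<A> we get {epsilon}. So FIRST(<S>) = {epsilon, s, t}.
FIRST(<B>): from <B>::=<A> v we get {v}; from <B>::=w <B> <B> we get {w}. So FIRST(<B>) = {v, w}.
FIRST(<C>): from <C>::=<B> s we get {v, w}; from <C>::=epsilon we get {epsilon}. So FIRST(<C>) = {epsilon, v, w}.
FOLLOW(<S>) includes $ since <S> is the start symbol.
FOLLOW(<S>): <S> appears on no right-hand side. Thus FOLLOW(<S>) = {$}.
FOLLOW(<C>): in <S>::=<A> s <C>, the suffix after <C> is empty, so FOLLOW(<C>) ⊇ FOLLOW(<S>) = {$}. Thus FOLLOW(<C>) = {$}.
For <C> ::= <B> s: FIRST(<B> s) = {v, w}, so it goes in M[<C>, t] for t ∈ {v, w}.
For <C> ::= epsilon: FIRST(epsilon) = {epsilon}, so it goes in M[<C>, t] for t ∈ {}; since epsilon ∈ FIRST, also for every t ∈ FOLLOW(<C>) = {$}.

<C> ::= epsilon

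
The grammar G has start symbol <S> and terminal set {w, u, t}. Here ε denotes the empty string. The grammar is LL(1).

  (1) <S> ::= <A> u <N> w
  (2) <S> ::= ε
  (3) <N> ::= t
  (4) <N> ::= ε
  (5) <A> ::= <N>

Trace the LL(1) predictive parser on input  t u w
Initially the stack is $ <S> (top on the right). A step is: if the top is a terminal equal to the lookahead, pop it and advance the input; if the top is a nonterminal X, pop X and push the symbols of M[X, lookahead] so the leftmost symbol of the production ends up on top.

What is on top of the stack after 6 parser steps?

w

step 1: stack=$ <S>  input=t u w $  — expand <S> ::= <A> u <N> w
step 2: stack=$ w <N> u <A>  input=t u w $  — expand <A> ::= <N>
step 3: stack=$ w <N> u <N>  input=t u w $  — expand <N> ::= t
step 4: stack=$ w <N> u t  input=t u w $  — match t
step 5: stack=$ w <N> u  input=u w $  — match u
step 6: stack=$ w <N>  input=w $  — expand <N> ::= ε
Stack after step 6: $ w (top = w).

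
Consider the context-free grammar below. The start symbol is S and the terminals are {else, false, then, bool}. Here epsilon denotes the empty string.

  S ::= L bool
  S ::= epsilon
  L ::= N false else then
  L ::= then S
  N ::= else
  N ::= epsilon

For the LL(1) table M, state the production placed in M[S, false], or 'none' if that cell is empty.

FIRST(N): from N::=else we get {else}; from N::=epsilon we get {epsilon}. So FIRST(N) = {epsilon, else}.
FIRST(L): from L::=N false else then we get {else, false}; from L::=then S we get {then}. So FIRST(L) = {else, false, then}.
FIRST(S): from S::=L bool we get {else, false, then}; from S::=epsilon we get {epsilon}. So FIRST(S) = {epsilon, else, false, then}.
FOLLOW(S) includes $ since S is the start symbol.
FOLLOW(L): in S::=L bool, L is followed by bool with FIRST {bool}. Thus FOLLOW(L) = {bool}.
FOLLOW(S): in L::=then S, the suffix after S is empty, so FOLLOW(S) ⊇ FOLLOW(L) = {bool}. Thus FOLLOW(S) = {$, bool}.
For S ::= L bool: FIRST(L bool) = {else, false, then}, so it goes in M[S, t] for t ∈ {else, false, then}.
For S ::= epsilon: FIRST(epsilon) = {epsilon}, so it goes in M[S, t] for t ∈ {}; since epsilon ∈ FIRST, also for every t ∈ FOLLOW(S) = {$, bool}.

S ::= L bool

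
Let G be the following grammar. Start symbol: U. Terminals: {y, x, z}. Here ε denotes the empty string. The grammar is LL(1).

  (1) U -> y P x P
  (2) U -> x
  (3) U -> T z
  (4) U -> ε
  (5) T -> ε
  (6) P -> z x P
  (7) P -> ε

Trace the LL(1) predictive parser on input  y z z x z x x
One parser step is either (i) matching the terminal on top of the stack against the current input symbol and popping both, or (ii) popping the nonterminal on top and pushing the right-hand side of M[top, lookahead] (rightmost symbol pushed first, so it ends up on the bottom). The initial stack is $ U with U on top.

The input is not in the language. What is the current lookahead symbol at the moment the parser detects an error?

step 1: stack=$ U  input=y z z x z x x $  — expand U -> y P x P
step 2: stack=$ P x P y  input=y z z x z x x $  — match y
step 3: stack=$ P x P  input=z z x z x x $  — expand P -> z x P
step 4: stack=$ P x P x z  input=z z x z x x $  — match z
step 5: stack=$ P x P x  input=z x z x x $  — error: top is terminal x but lookahead is z

z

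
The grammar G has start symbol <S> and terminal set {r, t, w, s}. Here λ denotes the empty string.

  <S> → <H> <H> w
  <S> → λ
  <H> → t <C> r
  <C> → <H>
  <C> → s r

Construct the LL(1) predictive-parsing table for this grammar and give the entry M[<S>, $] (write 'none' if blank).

FIRST(<H>): from <H>→t <C> r we get {t}. So FIRST(<H>) = {t}.
FIRST(<S>): from <S>→<H> <H> w we get {t}; from <S>→λ we get {λ}. So FIRST(<S>) = {λ, t}.
FIRST(<C>): from <C>→<H> we get {t}; from <C>→s r we get {s}. So FIRST(<C>) = {s, t}.
FOLLOW(<S>) includes $ since <S> is the start symbol.
FOLLOW(<S>): <S> appears on no right-hand side. Thus FOLLOW(<S>) = {$}.
For <S> → <H> <H> w: FIRST(<H> <H> w) = {t}, so it goes in M[<S>, t] for t ∈ {t}.
For <S> → λ: FIRST(λ) = {λ}, so it goes in M[<S>, t] for t ∈ {}; since λ ∈ FIRST, also for every t ∈ FOLLOW(<S>) = {$}.

<S> → λ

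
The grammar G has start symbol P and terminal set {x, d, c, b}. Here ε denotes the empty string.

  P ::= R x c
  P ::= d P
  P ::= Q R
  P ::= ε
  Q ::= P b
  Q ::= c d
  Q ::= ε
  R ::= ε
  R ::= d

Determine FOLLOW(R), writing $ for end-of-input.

FIRST(R) = {ε, d}
FIRST(P) = {ε, b, c, d, x}  (via R x c, Q R)
FIRST(Q) = {ε, b, c, d, x}  (via P b)
FOLLOW(P) includes $ since P is the start symbol.
FOLLOW(P): in P::=d P, the suffix after P is empty (adds nothing new); in Q::=P b, P is followed by b with FIRST {b}. Thus FOLLOW(P) = {$, b}.
FOLLOW(Q): in P::=Q R, Q is followed by R with FIRST {ε, d}; in P::=Q R, the suffix after Q is nullable, so FOLLOW(Q) ⊇ FOLLOW(P) = {$, b}. Thus FOLLOW(Q) = {$, b, d}.
FOLLOW(R): in P::=R x c, R is followed by x c with FIRST {x}; in P::=Q R, the suffix after R is empty, so FOLLOW(R) ⊇ FOLLOW(P) = {$, b}. Thus FOLLOW(R) = {$, b, x}.

{$, b, x}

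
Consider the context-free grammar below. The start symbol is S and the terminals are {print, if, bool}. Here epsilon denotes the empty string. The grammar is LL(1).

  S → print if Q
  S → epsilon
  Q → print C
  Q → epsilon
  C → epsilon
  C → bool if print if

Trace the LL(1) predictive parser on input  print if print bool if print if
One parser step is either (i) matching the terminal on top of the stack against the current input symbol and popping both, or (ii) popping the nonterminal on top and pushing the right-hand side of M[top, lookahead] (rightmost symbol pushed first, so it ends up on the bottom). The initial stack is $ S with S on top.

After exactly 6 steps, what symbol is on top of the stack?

bool

step 1: stack=$ S  input=print if print bool if print if $  — expand S → print if Q
step 2: stack=$ Q if print  input=print if print bool if print if $  — match print
step 3: stack=$ Q if  input=if print bool if print if $  — match if
step 4: stack=$ Q  input=print bool if print if $  — expand Q → print C
step 5: stack=$ C print  input=print bool if print if $  — match print
step 6: stack=$ C  input=bool if print if $  — expand C → bool if print if
Stack after step 6: $ if print if bool (top = bool).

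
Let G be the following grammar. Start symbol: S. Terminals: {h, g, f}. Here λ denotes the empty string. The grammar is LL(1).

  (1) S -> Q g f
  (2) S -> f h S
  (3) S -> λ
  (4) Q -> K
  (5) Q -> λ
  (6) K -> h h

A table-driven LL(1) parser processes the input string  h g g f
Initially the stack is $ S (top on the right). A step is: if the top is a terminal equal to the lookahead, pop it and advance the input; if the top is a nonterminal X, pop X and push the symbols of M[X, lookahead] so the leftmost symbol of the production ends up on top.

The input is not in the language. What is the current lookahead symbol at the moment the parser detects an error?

step 1: stack=$ S  input=h g g f $  — expand S -> Q g f
step 2: stack=$ f g Q  input=h g g f $  — expand Q -> K
step 3: stack=$ f g K  input=h g g f $  — expand K -> h h
step 4: stack=$ f g h h  input=h g g f $  — match h
step 5: stack=$ f g h  input=g g f $  — error: top is terminal h but lookahead is g

g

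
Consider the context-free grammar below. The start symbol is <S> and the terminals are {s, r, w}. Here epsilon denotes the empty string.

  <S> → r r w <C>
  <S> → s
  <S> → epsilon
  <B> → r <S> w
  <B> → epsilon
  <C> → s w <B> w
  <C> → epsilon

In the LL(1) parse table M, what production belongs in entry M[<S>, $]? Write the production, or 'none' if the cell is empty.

<S> → epsilon

FIRST(<S>): from <S>→r r w <C> we get {r}; from <S>→s we get {s}; from <S>→epsilon we get {epsilon}. So FIRST(<S>) = {epsilon, r, s}.
FIRST(<B>): from <B>→r <S> w we get {r}; from <B>→epsilon we get {epsilon}. So FIRST(<B>) = {epsilon, r}.
FIRST(<C>): from <C>→s w <B> w we get {s}; from <C>→epsilon we get {epsilon}. So FIRST(<C>) = {epsilon, s}.
FOLLOW(<S>) includes $ since <S> is the start symbol.
FOLLOW(<S>): in <B>→r <S> w, <S> is followed by w with FIRST {w}. Thus FOLLOW(<S>) = {$, w}.
For <S> → r r w <C>: FIRST(r r w <C>) = {r}, so it goes in M[<S>, t] for t ∈ {r}.
For <S> → s: FIRST(s) = {s}, so it goes in M[<S>, t] for t ∈ {s}.
For <S> → epsilon: FIRST(epsilon) = {epsilon}, so it goes in M[<S>, t] for t ∈ {}; since epsilon ∈ FIRST, also for every t ∈ FOLLOW(<S>) = {$, w}.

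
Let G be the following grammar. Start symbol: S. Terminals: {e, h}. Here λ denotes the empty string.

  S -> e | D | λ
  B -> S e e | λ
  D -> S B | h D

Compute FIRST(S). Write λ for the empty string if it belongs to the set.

FIRST(S) = {λ, e, h}  (via D)
FIRST(B) = {λ, e, h}  (via S e e)
FIRST(D) = {λ, e, h}  (via S B)

{λ, e, h}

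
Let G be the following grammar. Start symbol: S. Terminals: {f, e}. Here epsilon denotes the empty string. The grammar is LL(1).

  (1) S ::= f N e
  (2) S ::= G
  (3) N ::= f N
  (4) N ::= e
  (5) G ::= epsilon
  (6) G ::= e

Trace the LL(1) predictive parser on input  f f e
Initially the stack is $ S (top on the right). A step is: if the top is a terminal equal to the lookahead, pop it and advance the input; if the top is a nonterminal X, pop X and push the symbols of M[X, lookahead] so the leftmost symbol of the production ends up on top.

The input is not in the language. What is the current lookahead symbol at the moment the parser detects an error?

step 1: stack=$ S  input=f f e $  — expand S ::= f N e
step 2: stack=$ e N f  input=f f e $  — match f
step 3: stack=$ e N  input=f e $  — expand N ::= f N
step 4: stack=$ e N f  input=f e $  — match f
step 5: stack=$ e N  input=e $  — expand N ::= e
step 6: stack=$ e e  input=e $  — match e
step 7: stack=$ e  input=$  — error: top is terminal e but lookahead is $

$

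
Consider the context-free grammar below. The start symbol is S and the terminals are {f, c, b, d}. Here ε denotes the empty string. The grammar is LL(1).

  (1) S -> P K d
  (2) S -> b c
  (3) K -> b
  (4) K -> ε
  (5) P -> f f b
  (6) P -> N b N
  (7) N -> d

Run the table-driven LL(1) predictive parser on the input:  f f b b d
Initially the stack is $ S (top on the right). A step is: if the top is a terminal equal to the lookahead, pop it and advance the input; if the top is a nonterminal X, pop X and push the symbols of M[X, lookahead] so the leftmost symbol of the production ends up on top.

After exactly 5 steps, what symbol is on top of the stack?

K

step 1: stack=$ S  input=f f b b d $  — expand S -> P K d
step 2: stack=$ d K P  input=f f b b d $  — expand P -> f f b
step 3: stack=$ d K b f f  input=f f b b d $  — match f
step 4: stack=$ d K b f  input=f b b d $  — match f
step 5: stack=$ d K b  input=b b d $  — match b
Stack after step 5: $ d K (top = K).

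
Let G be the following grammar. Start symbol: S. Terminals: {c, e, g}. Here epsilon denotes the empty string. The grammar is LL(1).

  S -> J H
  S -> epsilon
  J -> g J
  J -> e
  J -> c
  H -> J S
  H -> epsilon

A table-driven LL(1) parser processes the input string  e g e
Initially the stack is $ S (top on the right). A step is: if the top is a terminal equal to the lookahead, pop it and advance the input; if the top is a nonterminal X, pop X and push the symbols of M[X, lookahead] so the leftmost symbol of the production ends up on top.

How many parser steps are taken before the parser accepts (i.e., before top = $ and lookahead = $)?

step 1: stack=$ S  input=e g e $  — expand S -> J H
step 2: stack=$ H J  input=e g e $  — expand J -> e
step 3: stack=$ H e  input=e g e $  — match e
step 4: stack=$ H  input=g e $  — expand H -> J S
step 5: stack=$ S J  input=g e $  — expand J -> g J
step 6: stack=$ S J g  input=g e $  — match g
step 7: stack=$ S J  input=e $  — expand J -> e
step 8: stack=$ S e  input=e $  — match e
step 9: stack=$ S  input=$  — expand S -> epsilon
Accept reached after 9 steps.

9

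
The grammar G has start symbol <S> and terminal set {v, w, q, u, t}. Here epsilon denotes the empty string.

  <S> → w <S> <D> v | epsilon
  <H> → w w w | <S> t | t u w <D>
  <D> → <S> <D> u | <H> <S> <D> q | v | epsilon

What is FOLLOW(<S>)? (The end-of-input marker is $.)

{$, q, t, u, v, w}

FIRST(<S>) = {epsilon, w}
FIRST(<H>) = {t, w}  (via <S> t)
FIRST(<D>) = {epsilon, t, u, v, w}  (via <S> <D> u, <H> <S> <D> q)
FOLLOW(<S>) includes $ since <S> is the start symbol.
FOLLOW(<S>): in <S>→w <S> <D> v, <S> is followed by <D> v with FIRST {t, u, v, w}; in <H>→<S> t, <S> is followed by t with FIRST {t}; in <D>→<S> <D> u, <S> is followed by <D> u with FIRST {t, u, v, w}; in <D>→<H> <S> <D> q, <S> is followed by <D> q with FIRST {q, t, u, v, w}. Thus FOLLOW(<S>) = {$, q, t, u, v, w}.
FOLLOW(<H>): in <D>→<H> <S> <D> q, <H> is followed by <S> <D> q with FIRST {q, t, u, v, w}. Thus FOLLOW(<H>) = {q, t, u, v, w}.
FOLLOW(<D>): in <S>→w <S> <D> v, <D> is followed by v with FIRST {v}; in <H>→t u w <D>, the suffix after <D> is empty, so FOLLOW(<D>) ⊇ FOLLOW(<H>) = {q, t, u, v, w}; in <D>→<S> <D> u, <D> is followed by u with FIRST {u}; in <D>→<H> <S> <D> q, <D> is followed by q with FIRST {q}. Thus FOLLOW(<D>) = {q, t, u, v, w}.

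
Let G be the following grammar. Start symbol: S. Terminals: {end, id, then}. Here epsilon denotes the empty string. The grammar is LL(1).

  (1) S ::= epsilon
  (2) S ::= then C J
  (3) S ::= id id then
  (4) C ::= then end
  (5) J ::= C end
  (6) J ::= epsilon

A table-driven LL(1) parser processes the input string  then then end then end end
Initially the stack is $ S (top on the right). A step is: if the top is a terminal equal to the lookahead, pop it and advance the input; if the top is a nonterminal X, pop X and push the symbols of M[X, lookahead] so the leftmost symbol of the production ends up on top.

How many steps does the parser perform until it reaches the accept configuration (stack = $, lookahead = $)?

10

step 1: stack=$ S  input=then then end then end end $  — expand S ::= then C J
step 2: stack=$ J C then  input=then then end then end end $  — match then
step 3: stack=$ J C  input=then end then end end $  — expand C ::= then end
step 4: stack=$ J end then  input=then end then end end $  — match then
step 5: stack=$ J end  input=end then end end $  — match end
step 6: stack=$ J  input=then end end $  — expand J ::= C end
step 7: stack=$ end C  input=then end end $  — expand C ::= then end
step 8: stack=$ end end then  input=then end end $  — match then
step 9: stack=$ end end  input=end end $  — match end
step 10: stack=$ end  input=end $  — match end
Accept reached after 10 steps.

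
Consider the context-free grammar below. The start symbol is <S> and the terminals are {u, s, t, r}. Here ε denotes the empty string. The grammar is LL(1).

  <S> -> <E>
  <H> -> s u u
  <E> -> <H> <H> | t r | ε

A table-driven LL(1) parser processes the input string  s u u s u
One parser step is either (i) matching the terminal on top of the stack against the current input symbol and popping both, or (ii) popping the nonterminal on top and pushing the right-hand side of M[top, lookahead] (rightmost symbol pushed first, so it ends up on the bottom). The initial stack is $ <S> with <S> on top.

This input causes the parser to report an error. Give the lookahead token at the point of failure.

$

step 1: stack=$ <S>  input=s u u s u $  — expand <S> -> <E>
step 2: stack=$ <E>  input=s u u s u $  — expand <E> -> <H> <H>
step 3: stack=$ <H> <H>  input=s u u s u $  — expand <H> -> s u u
step 4: stack=$ <H> u u s  input=s u u s u $  — match s
step 5: stack=$ <H> u u  input=u u s u $  — match u
step 6: stack=$ <H> u  input=u s u $  — match u
step 7: stack=$ <H>  input=s u $  — expand <H> -> s u u
step 8: stack=$ u u s  input=s u $  — match s
step 9: stack=$ u u  input=u $  — match u
step 10: stack=$ u  input=$  — error: top is terminal u but lookahead is $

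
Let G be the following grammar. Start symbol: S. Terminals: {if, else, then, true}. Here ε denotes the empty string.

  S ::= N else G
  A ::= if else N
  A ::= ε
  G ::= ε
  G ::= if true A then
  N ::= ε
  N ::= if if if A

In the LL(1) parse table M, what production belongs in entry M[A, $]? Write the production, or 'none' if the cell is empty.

none

FIRST(A) = {ε, if}
FIRST(G) = {ε, if}
FIRST(N) = {ε, if}
FIRST(S) = {else, if}  (via N else G)
FOLLOW(S) includes $ since S is the start symbol.
FOLLOW(A): in G::=if true A then, A is followed by then with FIRST {then}; in N::=if if if A, the suffix after A is empty, so FOLLOW(A) ⊇ FOLLOW(N) = {else, then}. Thus FOLLOW(A) = {else, then}.
FOLLOW(N): in S::=N else G, N is followed by else G with FIRST {else}; in A::=if else N, the suffix after N is empty, so FOLLOW(N) ⊇ FOLLOW(A) = {else, then}. Thus FOLLOW(N) = {else, then}.
For A ::= if else N: FIRST(if else N) = {if}, so it goes in M[A, t] for t ∈ {if}.
For A ::= ε: FIRST(ε) = {ε}, so it goes in M[A, t] for t ∈ {}; since ε ∈ FIRST, also for every t ∈ FOLLOW(A) = {else, then}.
None of these place a production in M[A, $].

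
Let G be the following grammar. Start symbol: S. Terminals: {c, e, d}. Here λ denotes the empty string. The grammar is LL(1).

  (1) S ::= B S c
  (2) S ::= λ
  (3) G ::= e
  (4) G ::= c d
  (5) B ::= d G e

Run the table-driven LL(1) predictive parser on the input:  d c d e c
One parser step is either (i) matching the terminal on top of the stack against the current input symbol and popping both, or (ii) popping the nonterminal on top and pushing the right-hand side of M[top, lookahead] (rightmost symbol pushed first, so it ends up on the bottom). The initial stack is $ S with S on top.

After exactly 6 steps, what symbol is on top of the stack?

e

step 1: stack=$ S  input=d c d e c $  — expand S ::= B S c
step 2: stack=$ c S B  input=d c d e c $  — expand B ::= d G e
step 3: stack=$ c S e G d  input=d c d e c $  — match d
step 4: stack=$ c S e G  input=c d e c $  — expand G ::= c d
step 5: stack=$ c S e d c  input=c d e c $  — match c
step 6: stack=$ c S e d  input=d e c $  — match d
Stack after step 6: $ c S e (top = e).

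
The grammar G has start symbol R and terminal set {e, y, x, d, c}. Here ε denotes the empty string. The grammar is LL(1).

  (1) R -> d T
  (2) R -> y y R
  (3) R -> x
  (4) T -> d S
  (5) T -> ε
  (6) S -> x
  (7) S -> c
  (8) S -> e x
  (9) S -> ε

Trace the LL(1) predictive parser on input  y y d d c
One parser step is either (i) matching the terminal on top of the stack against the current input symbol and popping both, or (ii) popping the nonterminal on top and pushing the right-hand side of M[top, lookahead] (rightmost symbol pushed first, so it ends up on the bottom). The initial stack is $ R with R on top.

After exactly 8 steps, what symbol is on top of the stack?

step 1: stack=$ R  input=y y d d c $  — expand R -> y y R
step 2: stack=$ R y y  input=y y d d c $  — match y
step 3: stack=$ R y  input=y d d c $  — match y
step 4: stack=$ R  input=d d c $  — expand R -> d T
step 5: stack=$ T d  input=d d c $  — match d
step 6: stack=$ T  input=d c $  — expand T -> d S
step 7: stack=$ S d  input=d c $  — match d
step 8: stack=$ S  input=c $  — expand S -> c
Stack after step 8: $ c (top = c).

c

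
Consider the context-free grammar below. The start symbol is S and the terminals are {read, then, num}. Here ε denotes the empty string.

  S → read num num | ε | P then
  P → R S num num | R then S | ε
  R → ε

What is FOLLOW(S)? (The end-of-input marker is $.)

{$, num, then}

FIRST(R): from R→ε we get {ε}. So FIRST(R) = {ε}.
FIRST(S): from S→read num num we get {read}; from S→ε we get {ε}; from S→P then we get {num, read, then}. So FIRST(S) = {ε, num, read, then}.
FIRST(P): from P→R S num num we get {num, read, then}; from P→R then S we get {then}; from P→ε we get {ε}. So FIRST(P) = {ε, num, read, then}.
FOLLOW(S) includes $ since S is the start symbol.
FOLLOW(P): in S→P then, P is followed by then with FIRST {then}. Thus FOLLOW(P) = {then}.
FOLLOW(S): in P→R S num num, S is followed by num num with FIRST {num}; in P→R then S, the suffix after S is empty, so FOLLOW(S) ⊇ FOLLOW(P) = {then}. Thus FOLLOW(S) = {$, num, then}.
FOLLOW(R): in P→R S num num, R is followed by S num num with FIRST {num, read, then}; in P→R then S, R is followed by then S with FIRST {then}. Thus FOLLOW(R) = {num, read, then}.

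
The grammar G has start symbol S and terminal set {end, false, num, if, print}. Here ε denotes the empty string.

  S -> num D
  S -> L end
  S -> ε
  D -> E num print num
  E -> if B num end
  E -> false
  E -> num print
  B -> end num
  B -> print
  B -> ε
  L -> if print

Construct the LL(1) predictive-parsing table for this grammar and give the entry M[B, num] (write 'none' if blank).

FIRST(E): from E->if B num end we get {if}; from E->false we get {false}; from E->num print we get {num}. So FIRST(E) = {false, if, num}.
FIRST(B): from B->end num we get {end}; from B->print we get {print}; from B->ε we get {ε}. So FIRST(B) = {ε, end, print}.
FIRST(L): from L->if print we get {if}. So FIRST(L) = {if}.
FIRST(S): from S->num D we get {num}; from S->L end we get {if}; from S->ε we get {ε}. So FIRST(S) = {ε, if, num}.
FIRST(D): from D->E num print num we get {false, if, num}. So FIRST(D) = {false, if, num}.
FOLLOW(S) includes $ since S is the start symbol.
FOLLOW(B): in E->if B num end, B is followed by num end with FIRST {num}. Thus FOLLOW(B) = {num}.
For B -> end num: FIRST(end num) = {end}, so it goes in M[B, t] for t ∈ {end}.
For B -> print: FIRST(print) = {print}, so it goes in M[B, t] for t ∈ {print}.
For B -> ε: FIRST(ε) = {ε}, so it goes in M[B, t] for t ∈ {}; since ε ∈ FIRST, also for every t ∈ FOLLOW(B) = {num}.

B -> ε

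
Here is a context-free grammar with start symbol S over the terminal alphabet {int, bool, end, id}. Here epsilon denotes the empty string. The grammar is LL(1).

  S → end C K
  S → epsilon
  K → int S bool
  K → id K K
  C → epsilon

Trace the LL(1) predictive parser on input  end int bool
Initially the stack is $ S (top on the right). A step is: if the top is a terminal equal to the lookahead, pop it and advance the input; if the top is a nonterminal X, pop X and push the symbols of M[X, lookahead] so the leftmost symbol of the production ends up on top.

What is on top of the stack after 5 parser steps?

step 1: stack=$ S  input=end int bool $  — expand S → end C K
step 2: stack=$ K C end  input=end int bool $  — match end
step 3: stack=$ K C  input=int bool $  — expand C → epsilon
step 4: stack=$ K  input=int bool $  — expand K → int S bool
step 5: stack=$ bool S int  input=int bool $  — match int
Stack after step 5: $ bool S (top = S).

S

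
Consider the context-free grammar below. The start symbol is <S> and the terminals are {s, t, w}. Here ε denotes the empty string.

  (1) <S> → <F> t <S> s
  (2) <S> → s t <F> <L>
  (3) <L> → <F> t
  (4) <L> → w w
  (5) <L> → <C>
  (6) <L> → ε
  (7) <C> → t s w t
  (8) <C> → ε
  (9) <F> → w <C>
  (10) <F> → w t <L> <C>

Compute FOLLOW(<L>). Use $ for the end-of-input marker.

{$, s, t, w}

FIRST(<C>) = {ε, t}
FIRST(<F>) = {w}
FIRST(<S>) = {s, w}  (via <F> t <S> s)
FIRST(<L>) = {ε, t, w}  (via <F> t, <C>)
FOLLOW(<S>) includes $ since <S> is the start symbol.
FOLLOW(<S>): in <S>→<F> t <S> s, <S> is followed by s with FIRST {s}. Thus FOLLOW(<S>) = {$, s}.
FOLLOW(<F>): in <S>→<F> t <S> s, <F> is followed by t <S> s with FIRST {t}; in <S>→s t <F> <L>, <F> is followed by <L> with FIRST {ε, t, w}; in <S>→s t <F> <L>, the suffix after <F> is nullable, so FOLLOW(<F>) ⊇ FOLLOW(<S>) = {$, s}; in <L>→<F> t, <F> is followed by t with FIRST {t}. Thus FOLLOW(<F>) = {$, s, t, w}.
FOLLOW(<L>): in <S>→s t <F> <L>, the suffix after <L> is empty, so FOLLOW(<L>) ⊇ FOLLOW(<S>) = {$, s}; in <F>→w t <L> <C>, <L> is followed by <C> with FIRST {ε, t}; in <F>→w t <L> <C>, the suffix after <L> is nullable, so FOLLOW(<L>) ⊇ FOLLOW(<F>) = {$, s, t, w}. Thus FOLLOW(<L>) = {$, s, t, w}.
FOLLOW(<C>): in <L>→<C>, the suffix after <C> is empty, so FOLLOW(<C>) ⊇ FOLLOW(<L>) = {$, s, t, w}; in <F>→w <C>, the suffix after <C> is empty, so FOLLOW(<C>) ⊇ FOLLOW(<F>) = {$, s, t, w}; in <F>→w t <L> <C>, the suffix after <C> is empty, so FOLLOW(<C>) ⊇ FOLLOW(<F>) = {$, s, t, w}. Thus FOLLOW(<C>) = {$, s, t, w}.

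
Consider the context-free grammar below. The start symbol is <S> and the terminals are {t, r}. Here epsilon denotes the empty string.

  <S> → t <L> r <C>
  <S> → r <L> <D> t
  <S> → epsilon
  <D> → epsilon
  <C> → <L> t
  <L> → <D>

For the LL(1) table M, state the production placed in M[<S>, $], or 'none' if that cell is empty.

FIRST(<S>): from <S>→t <L> r <C> we get {t}; from <S>→r <L> <D> t we get {r}; from <S>→epsilon we get {epsilon}. So FIRST(<S>) = {epsilon, r, t}.
FIRST(<D>): from <D>→epsilon we get {epsilon}. So FIRST(<D>) = {epsilon}.
FIRST(<L>): from <L>→<D> we get {epsilon}. So FIRST(<L>) = {epsilon}.
FIRST(<C>): from <C>→<L> t we get {t}. So FIRST(<C>) = {t}.
FOLLOW(<S>) includes $ since <S> is the start symbol.
FOLLOW(<S>): <S> appears on no right-hand side. Thus FOLLOW(<S>) = {$}.
For <S> → t <L> r <C>: FIRST(t <L> r <C>) = {t}, so it goes in M[<S>, t] for t ∈ {t}.
For <S> → r <L> <D> t: FIRST(r <L> <D> t) = {r}, so it goes in M[<S>, t] for t ∈ {r}.
For <S> → epsilon: FIRST(epsilon) = {epsilon}, so it goes in M[<S>, t] for t ∈ {}; since epsilon ∈ FIRST, also for every t ∈ FOLLOW(<S>) = {$}.

<S> → epsilon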